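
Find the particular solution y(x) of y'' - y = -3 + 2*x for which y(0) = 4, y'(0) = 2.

y = 3 - 2*x - 3*exp(-x)/2 + 5*exp(x)/2

Characteristic equation r² - 1 = 0 factors as (r + 1)(r - 1) = 0, so r = -1, 1.
Hence y_h = C1*exp(-x) + C2*exp(x).
For the particular solution try y_p = A0 + A1*x. Substituting and matching coefficients of each power of x gives A0 = 3, A1 = -2, so y_p = 3 - 2*x.
General solution: y = 3 - 2*x + C1*exp(-x) + C2*exp(x).
Apply the initial conditions: y(0) = 3 + C1 + C2 = 4 and y'(0) = -2 + C2 - C1 = 2. Solving gives C1 = -3/2, C2 = 5/2.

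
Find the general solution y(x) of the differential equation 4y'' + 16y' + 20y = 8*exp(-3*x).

y = C1*cos(x)*exp(-2*x) + C2*exp(-2*x)*sin(x) + exp(-3*x)

Divide through by 4: y'' + 4y' + 5y = 2*exp(-3*x).
Characteristic equation r² + 4r + 5 = 0 has discriminant (4)² - 4·(5) = -4 < 0, so r = -2 ± i.
Hence y_h = C1*cos(x)*exp(-2*x) + C2*exp(-2*x)*sin(x).
Try y_p = A*exp(-3*x). Substituting into the equation and dividing by exp(-3*x) gives A = 1, so y_p = exp(-3*x).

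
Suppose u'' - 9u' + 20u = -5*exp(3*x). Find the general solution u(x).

u = -5*exp(3*x)/2 + C1*exp(5*x) + C2*exp(4*x)

Characteristic equation r² - 9r + 20 = 0 factors as (r - 5)(r - 4) = 0, so r = 5, 4.
Hence u_h = C1*exp(5*x) + C2*exp(4*x).
Try u_p = A*exp(3*x). Substituting into the equation and dividing by exp(3*x) gives A = -5/2, so u_p = -5*exp(3*x)/2.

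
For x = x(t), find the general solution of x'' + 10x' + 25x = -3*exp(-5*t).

x = C1*exp(-5*t) - 3*t**2*exp(-5*t)/2 + C2*t*exp(-5*t)

Characteristic equation r² + 10r + 25 = 0 has discriminant (10)² - 4·(25) = 0, so r = -5 is a repeated root.
Hence x_h = (C1 + C2*t)*exp(-5*t).
Since exp(-5*t) solves the homogeneous equation (r = -5 is a root of multiplicity 2), multiply the trial by t^2. Try x_p = A*t^2*exp(-5*t). Substituting into the equation and dividing by exp(-5*t) gives A = -3/2, so x_p = -3*t^2*exp(-5*t)/2.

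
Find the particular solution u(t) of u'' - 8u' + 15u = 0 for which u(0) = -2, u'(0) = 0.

Characteristic equation r² - 8r + 15 = 0 factors as (r - 5)(r - 3) = 0, so r = 5, 3.
Hence u_h = C1*exp(5*t) + C2*exp(3*t).
Apply the initial conditions: u(0) = C1 + C2 = -2 and u'(0) = 3*C2 + 5*C1 = 0. Solving gives C1 = 3, C2 = -5.

u = -5*exp(3*t) + 3*exp(5*t)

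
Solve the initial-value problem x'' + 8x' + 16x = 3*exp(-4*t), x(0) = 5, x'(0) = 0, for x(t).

Characteristic equation r² + 8r + 16 = 0 has discriminant (8)² - 4·(16) = 0, so r = -4 is a repeated root.
Hence x_h = (C1 + C2*t)*exp(-4*t).
Since exp(-4*t) solves the homogeneous equation (r = -4 is a root of multiplicity 2), multiply the trial by t^2. Try x_p = A*t^2*exp(-4*t). Substituting into the equation and dividing by exp(-4*t) gives A = 3/2, so x_p = 3*t^2*exp(-4*t)/2.
General solution: x = C1*exp(-4*t) + 3*t^2*exp(-4*t)/2 + C2*t*exp(-4*t).
Apply the initial conditions: x(0) = C1 = 5 and x'(0) = C2 - 4*C1 = 0. Solving gives C1 = 5, C2 = 20.

x = 5*exp(-4*t) + 20*t*exp(-4*t) + 3*t**2*exp(-4*t)/2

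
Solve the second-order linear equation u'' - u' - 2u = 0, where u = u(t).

Characteristic equation r² - r - 2 = 0 factors as (r + 1)(r - 2) = 0, so r = -1, 2.
Hence u_h = C1*exp(-t) + C2*exp(2*t).

u = C1*exp(-t) + C2*exp(2*t)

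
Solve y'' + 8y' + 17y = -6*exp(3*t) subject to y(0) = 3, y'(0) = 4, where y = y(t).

y = -3*exp(3*t)/25 + 78*cos(t)*exp(-4*t)/25 + 421*exp(-4*t)*sin(t)/25

Characteristic equation r² + 8r + 17 = 0 has discriminant (8)² - 4·(17) = -4 < 0, so r = -4 ± i.
Hence y_h = C1*cos(t)*exp(-4*t) + C2*exp(-4*t)*sin(t).
Try y_p = A*exp(3*t). Substituting into the equation and dividing by exp(3*t) gives A = -3/25, so y_p = -3*exp(3*t)/25.
General solution: y = -3*exp(3*t)/25 + C1*cos(t)*exp(-4*t) + C2*exp(-4*t)*sin(t).
Apply the initial conditions: y(0) = -3/25 + C1 = 3 and y'(0) = -9/25 + C2 - 4*C1 = 4. Solving gives C1 = 78/25, C2 = 421/25.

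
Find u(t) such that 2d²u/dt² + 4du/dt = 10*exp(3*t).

u = C2 + exp(3*t)/3 + C1*exp(-2*t)

Divide through by 2: u'' + 2u' = 5*exp(3*t).
Characteristic equation r² + 2r = 0 factors as (r + 2)r = 0, so r = -2, 0.
Hence u_h = C1*exp(-2*t) + C2.
Try u_p = A*exp(3*t). Substituting into the equation and dividing by exp(3*t) gives A = 1/3, so u_p = exp(3*t)/3.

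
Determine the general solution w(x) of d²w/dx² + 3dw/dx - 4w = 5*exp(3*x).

w = 5*exp(3*x)/14 + C1*exp(-4*x) + C2*exp(x)

Characteristic equation r² + 3r - 4 = 0 factors as (r + 4)(r - 1) = 0, so r = -4, 1.
Hence w_h = C1*exp(-4*x) + C2*exp(x).
Try w_p = A*exp(3*x). Substituting into the equation and dividing by exp(3*x) gives A = 5/14, so w_p = 5*exp(3*x)/14.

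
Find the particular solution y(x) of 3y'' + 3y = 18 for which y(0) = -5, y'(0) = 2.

Divide through by 3: y'' + y = 6.
Characteristic equation r² + 1 = 0 has discriminant (0)² - 4·(1) = -4 < 0, so r = ± i.
Hence y_h = C1*cos(x) + C2*sin(x).
For the particular solution try y_p = A0. Substituting and matching coefficients of each power of x gives A0 = 6, so y_p = 6.
General solution: y = 6 + C1*cos(x) + C2*sin(x).
Apply the initial conditions: y(0) = 6 + C1 = -5 and y'(0) = C2 = 2. Solving gives C1 = -11, C2 = 2.

y = 6 - 11*cos(x) + 2*sin(x)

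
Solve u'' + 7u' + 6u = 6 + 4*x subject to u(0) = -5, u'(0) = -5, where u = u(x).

u = 2/9 - 37*exp(-x)/5 + 2*x/3 + 98*exp(-6*x)/45

Characteristic equation r² + 7r + 6 = 0 factors as (r + 1)(r + 6) = 0, so r = -1, -6.
Hence u_h = C1*exp(-x) + C2*exp(-6*x).
For the particular solution try u_p = A0 + A1*x. Substituting and matching coefficients of each power of x gives A0 = 2/9, A1 = 2/3, so u_p = 2/9 + 2*x/3.
General solution: u = 2/9 + 2*x/3 + C1*exp(-x) + C2*exp(-6*x).
Apply the initial conditions: u(0) = 2/9 + C1 + C2 = -5 and u'(0) = 2/3 - C1 - 6*C2 = -5. Solving gives C1 = -37/5, C2 = 98/45.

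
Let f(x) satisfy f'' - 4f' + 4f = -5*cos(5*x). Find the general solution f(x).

f = 100*sin(5*x)/841 + 105*cos(5*x)/841 + C1*exp(2*x) + C2*x*exp(2*x)

Characteristic equation r² - 4r + 4 = 0 has discriminant (-4)² - 4·(4) = 0, so r = 2 is a repeated root.
Hence f_h = (C1 + C2*x)*exp(2*x).
Try f_p = A*cos(5*x) + B*sin(5*x). Substituting and equating the coefficients of cos(5x) and sin(5x) gives A = 105/841, B = 100/841, so f_p = 100*sin(5*x)/841 + 105*cos(5*x)/841.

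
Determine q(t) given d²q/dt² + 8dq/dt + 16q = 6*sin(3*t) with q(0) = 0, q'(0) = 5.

q = -144*cos(3*t)/625 + 42*sin(3*t)/625 + 144*exp(-4*t)/625 + 143*t*exp(-4*t)/25

Characteristic equation r² + 8r + 16 = 0 has discriminant (8)² - 4·(16) = 0, so r = -4 is a repeated root.
Hence q_h = (C1 + C2*t)*exp(-4*t).
Try q_p = A*cos(3*t) + B*sin(3*t). Substituting and equating the coefficients of cos(3t) and sin(3t) gives A = -144/625, B = 42/625, so q_p = -144*cos(3*t)/625 + 42*sin(3*t)/625.
General solution: q = -144*cos(3*t)/625 + 42*sin(3*t)/625 + C1*exp(-4*t) + C2*t*exp(-4*t).
Apply the initial conditions: q(0) = -144/625 + C1 = 0 and q'(0) = 126/625 + C2 - 4*C1 = 5. Solving gives C1 = 144/625, C2 = 143/25.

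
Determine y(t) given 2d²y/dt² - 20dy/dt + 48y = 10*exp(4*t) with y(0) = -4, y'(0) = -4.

Divide through by 2: y'' - 10y' + 24y = 5*exp(4*t).
Characteristic equation r² - 10r + 24 = 0 factors as (r - 6)(r - 4) = 0, so r = 6, 4.
Hence y_h = C1*exp(6*t) + C2*exp(4*t).
Since exp(4*t) solves the homogeneous equation (r = 4 is a root of multiplicity 1), multiply the trial by t. Try y_p = A*t*exp(4*t). Substituting into the equation and dividing by exp(4*t) gives A = -5/2, so y_p = -5*t*exp(4*t)/2.
General solution: y = C1*exp(6*t) + C2*exp(4*t) - 5*t*exp(4*t)/2.
Apply the initial conditions: y(0) = C1 + C2 = -4 and y'(0) = -5/2 + 4*C2 + 6*C1 = -4. Solving gives C1 = 29/4, C2 = -45/4.

y = -45*exp(4*t)/4 + 29*exp(6*t)/4 - 5*t*exp(4*t)/2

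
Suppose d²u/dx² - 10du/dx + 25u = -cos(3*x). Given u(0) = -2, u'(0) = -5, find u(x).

Characteristic equation r² - 10r + 25 = 0 has discriminant (-10)² - 4·(25) = 0, so r = 5 is a repeated root.
Hence u_h = (C1 + C2*x)*exp(5*x).
Try u_p = A*cos(3*x) + B*sin(3*x). Substituting and equating the coefficients of cos(3x) and sin(3x) gives A = -4/289, B = 15/578, so u_p = -4*cos(3*x)/289 + 15*sin(3*x)/578.
General solution: u = -4*cos(3*x)/289 + 15*sin(3*x)/578 + C1*exp(5*x) + C2*x*exp(5*x).
Apply the initial conditions: u(0) = -4/289 + C1 = -2 and u'(0) = 45/578 + C2 + 5*C1 = -5. Solving gives C1 = -574/289, C2 = 165/34.

u = -574*exp(5*x)/289 - 4*cos(3*x)/289 + 15*sin(3*x)/578 + 165*x*exp(5*x)/34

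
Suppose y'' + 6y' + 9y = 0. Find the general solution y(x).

Characteristic equation r² + 6r + 9 = 0 has discriminant (6)² - 4·(9) = 0, so r = -3 is a repeated root.
Hence y_h = (C1 + C2*x)*exp(-3*x).

y = C1*exp(-3*x) + C2*x*exp(-3*x)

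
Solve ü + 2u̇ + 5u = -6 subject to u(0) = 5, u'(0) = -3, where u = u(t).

u = -6/5 + 8*exp(-t)*sin(2*t)/5 + 31*cos(2*t)*exp(-t)/5

Characteristic equation r² + 2r + 5 = 0 has discriminant (2)² - 4·(5) = -16 < 0, so r = -1 ± 2i.
Hence u_h = C1*cos(2*t)*exp(-t) + C2*exp(-t)*sin(2*t).
For the particular solution try u_p = A0. Substituting and matching coefficients of each power of t gives A0 = -6/5, so u_p = -6/5.
General solution: u = -6/5 + C1*cos(2*t)*exp(-t) + C2*exp(-t)*sin(2*t).
Apply the initial conditions: u(0) = -6/5 + C1 = 5 and u'(0) = -C1 + 2*C2 = -3. Solving gives C1 = 31/5, C2 = 8/5.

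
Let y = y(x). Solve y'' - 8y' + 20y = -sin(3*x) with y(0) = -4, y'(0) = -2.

y = -24*cos(3*x)/697 - 11*sin(3*x)/697 - 2764*cos(2*x)*exp(4*x)/697 + 9695*exp(4*x)*sin(2*x)/1394

Characteristic equation r² - 8r + 20 = 0 has discriminant (-8)² - 4·(20) = -16 < 0, so r = 4 ± 2i.
Hence y_h = C1*cos(2*x)*exp(4*x) + C2*exp(4*x)*sin(2*x).
Try y_p = A*cos(3*x) + B*sin(3*x). Substituting and equating the coefficients of cos(3x) and sin(3x) gives A = -24/697, B = -11/697, so y_p = -24*cos(3*x)/697 - 11*sin(3*x)/697.
General solution: y = -24*cos(3*x)/697 - 11*sin(3*x)/697 + C1*cos(2*x)*exp(4*x) + C2*exp(4*x)*sin(2*x).
Apply the initial conditions: y(0) = -24/697 + C1 = -4 and y'(0) = -33/697 + 2*C2 + 4*C1 = -2. Solving gives C1 = -2764/697, C2 = 9695/1394.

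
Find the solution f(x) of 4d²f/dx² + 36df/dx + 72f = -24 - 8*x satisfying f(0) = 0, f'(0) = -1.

Divide through by 4: f'' + 9f' + 18f = -6 - 2*x.
Characteristic equation r² + 9r + 18 = 0 factors as (r + 3)(r + 6) = 0, so r = -3, -6.
Hence f_h = C1*exp(-3*x) + C2*exp(-6*x).
For the particular solution try f_p = A0 + A1*x. Substituting and matching coefficients of each power of x gives A0 = -5/18, A1 = -1/9, so f_p = -5/18 - x/9.
General solution: f = -5/18 - x/9 + C1*exp(-3*x) + C2*exp(-6*x).
Apply the initial conditions: f(0) = -5/18 + C1 + C2 = 0 and f'(0) = -1/9 - 6*C2 - 3*C1 = -1. Solving gives C1 = 7/27, C2 = 1/54.

f = -5/18 - x/9 + exp(-6*x)/54 + 7*exp(-3*x)/27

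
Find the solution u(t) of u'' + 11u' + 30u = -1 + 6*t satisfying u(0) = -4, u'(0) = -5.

u = -8/75 - 714*exp(-5*t)/25 + t/5 + 74*exp(-6*t)/3

Characteristic equation r² + 11r + 30 = 0 factors as (r + 5)(r + 6) = 0, so r = -5, -6.
Hence u_h = C1*exp(-5*t) + C2*exp(-6*t).
For the particular solution try u_p = A0 + A1*t. Substituting and matching coefficients of each power of t gives A0 = -8/75, A1 = 1/5, so u_p = -8/75 + t/5.
General solution: u = -8/75 + t/5 + C1*exp(-5*t) + C2*exp(-6*t).
Apply the initial conditions: u(0) = -8/75 + C1 + C2 = -4 and u'(0) = 1/5 - 6*C2 - 5*C1 = -5. Solving gives C1 = -714/25, C2 = 74/3.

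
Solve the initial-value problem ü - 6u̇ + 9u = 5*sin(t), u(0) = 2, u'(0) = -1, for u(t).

u = 2*sin(t)/5 + 3*cos(t)/10 + 17*exp(3*t)/10 - 13*t*exp(3*t)/2

Characteristic equation r² - 6r + 9 = 0 has discriminant (-6)² - 4·(9) = 0, so r = 3 is a repeated root.
Hence u_h = (C1 + C2*t)*exp(3*t).
Try u_p = A*cos(t) + B*sin(t). Substituting and equating the coefficients of cos(t) and sin(t) gives A = 3/10, B = 2/5, so u_p = 2*sin(t)/5 + 3*cos(t)/10.
General solution: u = 2*sin(t)/5 + 3*cos(t)/10 + C1*exp(3*t) + C2*t*exp(3*t).
Apply the initial conditions: u(0) = 3/10 + C1 = 2 and u'(0) = 2/5 + C2 + 3*C1 = -1. Solving gives C1 = 17/10, C2 = -13/2.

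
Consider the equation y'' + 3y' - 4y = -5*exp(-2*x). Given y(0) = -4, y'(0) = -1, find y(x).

Characteristic equation r² + 3r - 4 = 0 factors as (r - 1)(r + 4) = 0, so r = 1, -4.
Hence y_h = C1*exp(x) + C2*exp(-4*x).
Try y_p = A*exp(-2*x). Substituting into the equation and dividing by exp(-2*x) gives A = 5/6, so y_p = 5*exp(-2*x)/6.
General solution: y = 5*exp(-2*x)/6 + C1*exp(x) + C2*exp(-4*x).
Apply the initial conditions: y(0) = 5/6 + C1 + C2 = -4 and y'(0) = -5/3 + C1 - 4*C2 = -1. Solving gives C1 = -56/15, C2 = -11/10.

y = -56*exp(x)/15 - 11*exp(-4*x)/10 + 5*exp(-2*x)/6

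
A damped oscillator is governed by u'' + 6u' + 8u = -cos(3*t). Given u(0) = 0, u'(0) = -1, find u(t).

u = -18*sin(3*t)/325 - 11*exp(-2*t)/26 + cos(3*t)/325 + 21*exp(-4*t)/50

Characteristic equation r² + 6r + 8 = 0 factors as (r + 2)(r + 4) = 0, so r = -2, -4.
Hence u_h = C1*exp(-2*t) + C2*exp(-4*t).
Try u_p = A*cos(3*t) + B*sin(3*t). Substituting and equating the coefficients of cos(3t) and sin(3t) gives A = 1/325, B = -18/325, so u_p = -18*sin(3*t)/325 + cos(3*t)/325.
General solution: u = -18*sin(3*t)/325 + cos(3*t)/325 + C1*exp(-2*t) + C2*exp(-4*t).
Apply the initial conditions: u(0) = 1/325 + C1 + C2 = 0 and u'(0) = -54/325 - 4*C2 - 2*C1 = -1. Solving gives C1 = -11/26, C2 = 21/50.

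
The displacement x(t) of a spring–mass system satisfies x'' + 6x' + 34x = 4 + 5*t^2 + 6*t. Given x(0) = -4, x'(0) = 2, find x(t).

x = 855/9826 + 5*t**2/34 + 36*t/289 - 102049*exp(-3*t)*sin(5*t)/49130 - 40159*cos(5*t)*exp(-3*t)/9826

Characteristic equation r² + 6r + 34 = 0 has discriminant (6)² - 4·(34) = -100 < 0, so r = -3 ± 5i.
Hence x_h = C1*cos(5*t)*exp(-3*t) + C2*exp(-3*t)*sin(5*t).
For the particular solution try x_p = A0 + A1*t + A2*t^2. Substituting and matching coefficients of each power of t gives A0 = 855/9826, A1 = 36/289, A2 = 5/34, so x_p = 855/9826 + 5*t^2/34 + 36*t/289.
General solution: x = 855/9826 + 5*t^2/34 + 36*t/289 + C1*cos(5*t)*exp(-3*t) + C2*exp(-3*t)*sin(5*t).
Apply the initial conditions: x(0) = 855/9826 + C1 = -4 and x'(0) = 36/289 - 3*C1 + 5*C2 = 2. Solving gives C1 = -40159/9826, C2 = -102049/49130.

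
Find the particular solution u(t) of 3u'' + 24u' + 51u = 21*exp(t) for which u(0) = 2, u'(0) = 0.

u = 7*exp(t)/26 + 45*cos(t)*exp(-4*t)/26 + 173*exp(-4*t)*sin(t)/26

Divide through by 3: u'' + 8u' + 17u = 7*exp(t).
Characteristic equation r² + 8r + 17 = 0 has discriminant (8)² - 4·(17) = -4 < 0, so r = -4 ± i.
Hence u_h = C1*cos(t)*exp(-4*t) + C2*exp(-4*t)*sin(t).
Try u_p = A*exp(t). Substituting into the equation and dividing by exp(t) gives A = 7/26, so u_p = 7*exp(t)/26.
General solution: u = 7*exp(t)/26 + C1*cos(t)*exp(-4*t) + C2*exp(-4*t)*sin(t).
Apply the initial conditions: u(0) = 7/26 + C1 = 2 and u'(0) = 7/26 + C2 - 4*C1 = 0. Solving gives C1 = 45/26, C2 = 173/26.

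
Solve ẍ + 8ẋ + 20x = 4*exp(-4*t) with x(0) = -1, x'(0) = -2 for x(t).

x = -3*exp(-4*t)*sin(2*t) - 2*cos(2*t)*exp(-4*t) + exp(-4*t)

Characteristic equation r² + 8r + 20 = 0 has discriminant (8)² - 4·(20) = -16 < 0, so r = -4 ± 2i.
Hence x_h = C1*cos(2*t)*exp(-4*t) + C2*exp(-4*t)*sin(2*t).
Try x_p = A*exp(-4*t). Substituting into the equation and dividing by exp(-4*t) gives A = 1, so x_p = exp(-4*t).
General solution: x = C1*cos(2*t)*exp(-4*t) + C2*exp(-4*t)*sin(2*t) + exp(-4*t).
Apply the initial conditions: x(0) = 1 + C1 = -1 and x'(0) = -4 - 4*C1 + 2*C2 = -2. Solving gives C1 = -2, C2 = -3.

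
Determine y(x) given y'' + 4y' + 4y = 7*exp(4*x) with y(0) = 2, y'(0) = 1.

Characteristic equation r² + 4r + 4 = 0 has discriminant (4)² - 4·(4) = 0, so r = -2 is a repeated root.
Hence y_h = (C1 + C2*x)*exp(-2*x).
Try y_p = A*exp(4*x). Substituting into the equation and dividing by exp(4*x) gives A = 7/36, so y_p = 7*exp(4*x)/36.
General solution: y = 7*exp(4*x)/36 + C1*exp(-2*x) + C2*x*exp(-2*x).
Apply the initial conditions: y(0) = 7/36 + C1 = 2 and y'(0) = 7/9 + C2 - 2*C1 = 1. Solving gives C1 = 65/36, C2 = 23/6.

y = 7*exp(4*x)/36 + 65*exp(-2*x)/36 + 23*x*exp(-2*x)/6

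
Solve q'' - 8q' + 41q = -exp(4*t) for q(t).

Characteristic equation r² - 8r + 41 = 0 has discriminant (-8)² - 4·(41) = -100 < 0, so r = 4 ± 5i.
Hence q_h = C1*cos(5*t)*exp(4*t) + C2*exp(4*t)*sin(5*t).
Try q_p = A*exp(4*t). Substituting into the equation and dividing by exp(4*t) gives A = -1/25, so q_p = -exp(4*t)/25.

q = -exp(4*t)/25 + C1*cos(5*t)*exp(4*t) + C2*exp(4*t)*sin(5*t)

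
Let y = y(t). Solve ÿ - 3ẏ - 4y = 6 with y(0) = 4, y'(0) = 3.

Characteristic equation r² - 3r - 4 = 0 factors as (r + 1)(r - 4) = 0, so r = -1, 4.
Hence y_h = C1*exp(-t) + C2*exp(4*t).
For the particular solution try y_p = A0. Substituting and matching coefficients of each power of t gives A0 = -3/2, so y_p = -3/2.
General solution: y = -3/2 + C1*exp(-t) + C2*exp(4*t).
Apply the initial conditions: y(0) = -3/2 + C1 + C2 = 4 and y'(0) = -C1 + 4*C2 = 3. Solving gives C1 = 19/5, C2 = 17/10.

y = -3/2 + 17*exp(4*t)/10 + 19*exp(-t)/5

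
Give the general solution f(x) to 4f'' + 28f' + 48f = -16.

Divide through by 4: f'' + 7f' + 12f = -4.
Characteristic equation r² + 7r + 12 = 0 factors as (r + 3)(r + 4) = 0, so r = -3, -4.
Hence f_h = C1*exp(-3*x) + C2*exp(-4*x).
For the particular solution try f_p = A0. Substituting and matching coefficients of each power of x gives A0 = -1/3, so f_p = -1/3.

f = -1/3 + C1*exp(-3*x) + C2*exp(-4*x)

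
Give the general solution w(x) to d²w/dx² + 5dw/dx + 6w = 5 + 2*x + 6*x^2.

Characteristic equation r² + 5r + 6 = 0 factors as (r + 2)(r + 3) = 0, so r = -2, -3.
Hence w_h = C1*exp(-2*x) + C2*exp(-3*x).
For the particular solution try w_p = A0 + A1*x + A2*x^2. Substituting and matching coefficients of each power of x gives A0 = 29/18, A1 = -4/3, A2 = 1, so w_p = 29/18 + x^2 - 4*x/3.

w = 29/18 + x**2 - 4*x/3 + C1*exp(-2*x) + C2*exp(-3*x)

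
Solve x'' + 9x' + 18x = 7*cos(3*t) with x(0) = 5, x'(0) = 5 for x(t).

x = -286*exp(-6*t)/45 + 7*sin(3*t)/30 + 7*cos(3*t)/90 + 203*exp(-3*t)/18

Characteristic equation r² + 9r + 18 = 0 factors as (r + 3)(r + 6) = 0, so r = -3, -6.
Hence x_h = C1*exp(-3*t) + C2*exp(-6*t).
Try x_p = A*cos(3*t) + B*sin(3*t). Substituting and equating the coefficients of cos(3t) and sin(3t) gives A = 7/90, B = 7/30, so x_p = 7*sin(3*t)/30 + 7*cos(3*t)/90.
General solution: x = 7*sin(3*t)/30 + 7*cos(3*t)/90 + C1*exp(-3*t) + C2*exp(-6*t).
Apply the initial conditions: x(0) = 7/90 + C1 + C2 = 5 and x'(0) = 7/10 - 6*C2 - 3*C1 = 5. Solving gives C1 = 203/18, C2 = -286/45.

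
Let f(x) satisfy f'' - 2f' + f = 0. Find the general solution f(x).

Characteristic equation r² - 2r + 1 = 0 has discriminant (-2)² - 4·(1) = 0, so r = 1 is a repeated root.
Hence f_h = (C1 + C2*x)*exp(x).

f = C1*exp(x) + C2*x*exp(x)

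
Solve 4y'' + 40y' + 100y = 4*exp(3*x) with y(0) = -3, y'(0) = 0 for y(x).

y = -193*exp(-5*x)/64 + exp(3*x)/64 - 121*x*exp(-5*x)/8

Divide through by 4: y'' + 10y' + 25y = exp(3*x).
Characteristic equation r² + 10r + 25 = 0 has discriminant (10)² - 4·(25) = 0, so r = -5 is a repeated root.
Hence y_h = (C1 + C2*x)*exp(-5*x).
Try y_p = A*exp(3*x). Substituting into the equation and dividing by exp(3*x) gives A = 1/64, so y_p = exp(3*x)/64.
General solution: y = exp(3*x)/64 + C1*exp(-5*x) + C2*x*exp(-5*x).
Apply the initial conditions: y(0) = 1/64 + C1 = -3 and y'(0) = 3/64 + C2 - 5*C1 = 0. Solving gives C1 = -193/64, C2 = -121/8.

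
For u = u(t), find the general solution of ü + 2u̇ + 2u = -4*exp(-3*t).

Characteristic equation r² + 2r + 2 = 0 has discriminant (2)² - 4·(2) = -4 < 0, so r = -1 ± i.
Hence u_h = C1*cos(t)*exp(-t) + C2*exp(-t)*sin(t).
Try u_p = A*exp(-3*t). Substituting into the equation and dividing by exp(-3*t) gives A = -4/5, so u_p = -4*exp(-3*t)/5.

u = -4*exp(-3*t)/5 + C1*cos(t)*exp(-t) + C2*exp(-t)*sin(t)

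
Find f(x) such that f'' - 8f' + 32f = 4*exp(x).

f = 4*exp(x)/25 + C1*cos(4*x)*exp(4*x) + C2*exp(4*x)*sin(4*x)

Characteristic equation r² - 8r + 32 = 0 has discriminant (-8)² - 4·(32) = -64 < 0, so r = 4 ± 4i.
Hence f_h = C1*cos(4*x)*exp(4*x) + C2*exp(4*x)*sin(4*x).
Try f_p = A*exp(x). Substituting into the equation and dividing by exp(x) gives A = 4/25, so f_p = 4*exp(x)/25.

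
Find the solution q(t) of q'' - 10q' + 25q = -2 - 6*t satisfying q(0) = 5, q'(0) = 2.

Characteristic equation r² - 10r + 25 = 0 has discriminant (-10)² - 4·(25) = 0, so r = 5 is a repeated root.
Hence q_h = (C1 + C2*t)*exp(5*t).
For the particular solution try q_p = A0 + A1*t. Substituting and matching coefficients of each power of t gives A0 = -22/125, A1 = -6/25, so q_p = -22/125 - 6*t/25.
General solution: q = -22/125 - 6*t/25 + C1*exp(5*t) + C2*t*exp(5*t).
Apply the initial conditions: q(0) = -22/125 + C1 = 5 and q'(0) = -6/25 + C2 + 5*C1 = 2. Solving gives C1 = 647/125, C2 = -591/25.

q = -22/125 - 6*t/25 + 647*exp(5*t)/125 - 591*t*exp(5*t)/25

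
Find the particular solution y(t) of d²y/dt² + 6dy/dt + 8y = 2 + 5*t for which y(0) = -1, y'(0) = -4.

Characteristic equation r² + 6r + 8 = 0 factors as (r + 2)(r + 4) = 0, so r = -2, -4.
Hence y_h = C1*exp(-2*t) + C2*exp(-4*t).
For the particular solution try y_p = A0 + A1*t. Substituting and matching coefficients of each power of t gives A0 = -7/32, A1 = 5/8, so y_p = -7/32 + 5*t/8.
General solution: y = -7/32 + 5*t/8 + C1*exp(-2*t) + C2*exp(-4*t).
Apply the initial conditions: y(0) = -7/32 + C1 + C2 = -1 and y'(0) = 5/8 - 4*C2 - 2*C1 = -4. Solving gives C1 = -31/8, C2 = 99/32.

y = -7/32 - 31*exp(-2*t)/8 + 5*t/8 + 99*exp(-4*t)/32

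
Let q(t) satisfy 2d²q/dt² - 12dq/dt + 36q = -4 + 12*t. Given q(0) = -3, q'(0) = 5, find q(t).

q = t/3 - 3*cos(3*t)*exp(3*t) + 41*exp(3*t)*sin(3*t)/9

Divide through by 2: q'' - 6q' + 18q = -2 + 6*t.
Characteristic equation r² - 6r + 18 = 0 has discriminant (-6)² - 4·(18) = -36 < 0, so r = 3 ± 3i.
Hence q_h = C1*cos(3*t)*exp(3*t) + C2*exp(3*t)*sin(3*t).
For the particular solution try q_p = A0 + A1*t. Substituting and matching coefficients of each power of t gives A0 = 0, A1 = 1/3, so q_p = t/3.
General solution: q = t/3 + C1*cos(3*t)*exp(3*t) + C2*exp(3*t)*sin(3*t).
Apply the initial conditions: q(0) = C1 = -3 and q'(0) = 1/3 + 3*C1 + 3*C2 = 5. Solving gives C1 = -3, C2 = 41/9.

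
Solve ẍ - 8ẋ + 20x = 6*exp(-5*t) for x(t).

x = 6*exp(-5*t)/85 + C1*cos(2*t)*exp(4*t) + C2*exp(4*t)*sin(2*t)

Characteristic equation r² - 8r + 20 = 0 has discriminant (-8)² - 4·(20) = -16 < 0, so r = 4 ± 2i.
Hence x_h = C1*cos(2*t)*exp(4*t) + C2*exp(4*t)*sin(2*t).
Try x_p = A*exp(-5*t). Substituting into the equation and dividing by exp(-5*t) gives A = 6/85, so x_p = 6*exp(-5*t)/85.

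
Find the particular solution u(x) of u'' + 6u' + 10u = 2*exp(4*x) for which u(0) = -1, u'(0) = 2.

u = exp(4*x)/25 - 32*exp(-3*x)*sin(x)/25 - 26*cos(x)*exp(-3*x)/25

Characteristic equation r² + 6r + 10 = 0 has discriminant (6)² - 4·(10) = -4 < 0, so r = -3 ± i.
Hence u_h = C1*cos(x)*exp(-3*x) + C2*exp(-3*x)*sin(x).
Try u_p = A*exp(4*x). Substituting into the equation and dividing by exp(4*x) gives A = 1/25, so u_p = exp(4*x)/25.
General solution: u = exp(4*x)/25 + C1*cos(x)*exp(-3*x) + C2*exp(-3*x)*sin(x).
Apply the initial conditions: u(0) = 1/25 + C1 = -1 and u'(0) = 4/25 + C2 - 3*C1 = 2. Solving gives C1 = -26/25, C2 = -32/25.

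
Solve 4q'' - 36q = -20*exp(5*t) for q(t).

q = -5*exp(5*t)/16 + C1*exp(3*t) + C2*exp(-3*t)

Divide through by 4: q'' - 9q = -5*exp(5*t).
Characteristic equation r² - 9 = 0 factors as (r - 3)(r + 3) = 0, so r = 3, -3.
Hence q_h = C1*exp(3*t) + C2*exp(-3*t).
Try q_p = A*exp(5*t). Substituting into the equation and dividing by exp(5*t) gives A = -5/16, so q_p = -5*exp(5*t)/16.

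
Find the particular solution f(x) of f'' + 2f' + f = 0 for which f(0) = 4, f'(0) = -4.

f = 4*exp(-x)

Characteristic equation r² + 2r + 1 = 0 has discriminant (2)² - 4·(1) = 0, so r = -1 is a repeated root.
Hence f_h = (C1 + C2*x)*exp(-x).
Apply the initial conditions: f(0) = C1 = 4 and f'(0) = C2 - C1 = -4. Solving gives C1 = 4, C2 = 0.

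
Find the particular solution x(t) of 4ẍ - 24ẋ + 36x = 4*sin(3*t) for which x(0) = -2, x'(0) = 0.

x = -37*exp(3*t)/18 + cos(3*t)/18 + 37*t*exp(3*t)/6

Divide through by 4: x'' - 6x' + 9x = sin(3*t).
Characteristic equation r² - 6r + 9 = 0 has discriminant (-6)² - 4·(9) = 0, so r = 3 is a repeated root.
Hence x_h = (C1 + C2*t)*exp(3*t).
Try x_p = A*cos(3*t) + B*sin(3*t). Substituting and equating the coefficients of cos(3t) and sin(3t) gives A = 1/18, B = 0, so x_p = cos(3*t)/18.
General solution: x = cos(3*t)/18 + C1*exp(3*t) + C2*t*exp(3*t).
Apply the initial conditions: x(0) = 1/18 + C1 = -2 and x'(0) = C2 + 3*C1 = 0. Solving gives C1 = -37/18, C2 = 37/6.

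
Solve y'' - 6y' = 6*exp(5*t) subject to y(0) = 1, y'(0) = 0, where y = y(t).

Characteristic equation r² - 6r = 0 factors as (r - 6)r = 0, so r = 6, 0.
Hence y_h = C1*exp(6*t) + C2.
Try y_p = A*exp(5*t). Substituting into the equation and dividing by exp(5*t) gives A = -6/5, so y_p = -6*exp(5*t)/5.
General solution: y = C2 - 6*exp(5*t)/5 + C1*exp(6*t).
Apply the initial conditions: y(0) = -6/5 + C1 + C2 = 1 and y'(0) = -6 + 6*C1 = 0. Solving gives C1 = 1, C2 = 6/5.

y = 6/5 - 6*exp(5*t)/5 + exp(6*t)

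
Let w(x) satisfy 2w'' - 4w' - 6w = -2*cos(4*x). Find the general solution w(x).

Divide through by 2: w'' - 2w' - 3w = -cos(4*x).
Characteristic equation r² - 2r - 3 = 0 factors as (r - 3)(r + 1) = 0, so r = 3, -1.
Hence w_h = C1*exp(3*x) + C2*exp(-x).
Try w_p = A*cos(4*x) + B*sin(4*x). Substituting and equating the coefficients of cos(4x) and sin(4x) gives A = 19/425, B = 8/425, so w_p = 8*sin(4*x)/425 + 19*cos(4*x)/425.

w = 8*sin(4*x)/425 + 19*cos(4*x)/425 + C1*exp(3*x) + C2*exp(-x)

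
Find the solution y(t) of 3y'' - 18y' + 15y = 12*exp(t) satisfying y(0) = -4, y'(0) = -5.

Divide through by 3: y'' - 6y' + 5y = 4*exp(t).
Characteristic equation r² - 6r + 5 = 0 factors as (r - 5)(r - 1) = 0, so r = 5, 1.
Hence y_h = C1*exp(5*t) + C2*exp(t).
Since exp(t) solves the homogeneous equation (r = 1 is a root of multiplicity 1), multiply the trial by t. Try y_p = A*t*exp(t). Substituting into the equation and dividing by exp(t) gives A = -1, so y_p = -t*exp(t).
General solution: y = C1*exp(5*t) + C2*exp(t) - t*exp(t).
Apply the initial conditions: y(0) = C1 + C2 = -4 and y'(0) = -1 + C2 + 5*C1 = -5. Solving gives C1 = 0, C2 = -4.

y = -4*exp(t) - t*exp(t)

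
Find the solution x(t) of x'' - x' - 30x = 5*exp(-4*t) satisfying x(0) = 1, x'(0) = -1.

x = -exp(-4*t)/2 + 9*exp(6*t)/22 + 12*exp(-5*t)/11

Characteristic equation r² - r - 30 = 0 factors as (r + 5)(r - 6) = 0, so r = -5, 6.
Hence x_h = C1*exp(-5*t) + C2*exp(6*t).
Try x_p = A*exp(-4*t). Substituting into the equation and dividing by exp(-4*t) gives A = -1/2, so x_p = -exp(-4*t)/2.
General solution: x = -exp(-4*t)/2 + C1*exp(-5*t) + C2*exp(6*t).
Apply the initial conditions: x(0) = -1/2 + C1 + C2 = 1 and x'(0) = 2 - 5*C1 + 6*C2 = -1. Solving gives C1 = 12/11, C2 = 9/22.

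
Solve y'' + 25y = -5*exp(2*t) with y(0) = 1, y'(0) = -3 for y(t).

Characteristic equation r² + 25 = 0 has discriminant (0)² - 4·(25) = -100 < 0, so r = ± 5i.
Hence y_h = C1*cos(5*t) + C2*sin(5*t).
Try y_p = A*exp(2*t). Substituting into the equation and dividing by exp(2*t) gives A = -5/29, so y_p = -5*exp(2*t)/29.
General solution: y = -5*exp(2*t)/29 + C1*cos(5*t) + C2*sin(5*t).
Apply the initial conditions: y(0) = -5/29 + C1 = 1 and y'(0) = -10/29 + 5*C2 = -3. Solving gives C1 = 34/29, C2 = -77/145.

y = -77*sin(5*t)/145 - 5*exp(2*t)/29 + 34*cos(5*t)/29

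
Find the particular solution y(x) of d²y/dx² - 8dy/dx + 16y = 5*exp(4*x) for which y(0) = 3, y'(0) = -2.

Characteristic equation r² - 8r + 16 = 0 has discriminant (-8)² - 4·(16) = 0, so r = 4 is a repeated root.
Hence y_h = (C1 + C2*x)*exp(4*x).
Since exp(4*x) solves the homogeneous equation (r = 4 is a root of multiplicity 2), multiply the trial by x^2. Try y_p = A*x^2*exp(4*x). Substituting into the equation and dividing by exp(4*x) gives A = 5/2, so y_p = 5*x^2*exp(4*x)/2.
General solution: y = C1*exp(4*x) + 5*x^2*exp(4*x)/2 + C2*x*exp(4*x).
Apply the initial conditions: y(0) = C1 = 3 and y'(0) = C2 + 4*C1 = -2. Solving gives C1 = 3, C2 = -14.

y = 3*exp(4*x) - 14*x*exp(4*x) + 5*x**2*exp(4*x)/2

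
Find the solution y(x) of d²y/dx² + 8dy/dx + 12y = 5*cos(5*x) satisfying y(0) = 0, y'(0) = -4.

y = -65*cos(5*x)/1769 - 63*exp(-2*x)/58 + 137*exp(-6*x)/122 + 200*sin(5*x)/1769

Characteristic equation r² + 8r + 12 = 0 factors as (r + 2)(r + 6) = 0, so r = -2, -6.
Hence y_h = C1*exp(-2*x) + C2*exp(-6*x).
Try y_p = A*cos(5*x) + B*sin(5*x). Substituting and equating the coefficients of cos(5x) and sin(5x) gives A = -65/1769, B = 200/1769, so y_p = -65*cos(5*x)/1769 + 200*sin(5*x)/1769.
General solution: y = -65*cos(5*x)/1769 + 200*sin(5*x)/1769 + C1*exp(-2*x) + C2*exp(-6*x).
Apply the initial conditions: y(0) = -65/1769 + C1 + C2 = 0 and y'(0) = 1000/1769 - 6*C2 - 2*C1 = -4. Solving gives C1 = -63/58, C2 = 137/122.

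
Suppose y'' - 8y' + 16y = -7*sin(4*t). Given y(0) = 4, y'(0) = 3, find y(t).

Characteristic equation r² - 8r + 16 = 0 has discriminant (-8)² - 4·(16) = 0, so r = 4 is a repeated root.
Hence y_h = (C1 + C2*t)*exp(4*t).
Try y_p = A*cos(4*t) + B*sin(4*t). Substituting and equating the coefficients of cos(4t) and sin(4t) gives A = -7/32, B = 0, so y_p = -7*cos(4*t)/32.
General solution: y = -7*cos(4*t)/32 + C1*exp(4*t) + C2*t*exp(4*t).
Apply the initial conditions: y(0) = -7/32 + C1 = 4 and y'(0) = C2 + 4*C1 = 3. Solving gives C1 = 135/32, C2 = -111/8.

y = -7*cos(4*t)/32 + 135*exp(4*t)/32 - 111*t*exp(4*t)/8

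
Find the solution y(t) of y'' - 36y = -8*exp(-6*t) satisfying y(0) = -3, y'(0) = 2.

y = -29*exp(-6*t)/18 - 25*exp(6*t)/18 + 2*t*exp(-6*t)/3

Characteristic equation r² - 36 = 0 factors as (r + 6)(r - 6) = 0, so r = -6, 6.
Hence y_h = C1*exp(-6*t) + C2*exp(6*t).
Since exp(-6*t) solves the homogeneous equation (r = -6 is a root of multiplicity 1), multiply the trial by t. Try y_p = A*t*exp(-6*t). Substituting into the equation and dividing by exp(-6*t) gives A = 2/3, so y_p = 2*t*exp(-6*t)/3.
General solution: y = C1*exp(-6*t) + C2*exp(6*t) + 2*t*exp(-6*t)/3.
Apply the initial conditions: y(0) = C1 + C2 = -3 and y'(0) = 2/3 - 6*C1 + 6*C2 = 2. Solving gives C1 = -29/18, C2 = -25/18.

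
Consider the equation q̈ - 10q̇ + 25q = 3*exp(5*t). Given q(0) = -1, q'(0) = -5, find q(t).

q = -exp(5*t) + 3*t**2*exp(5*t)/2

Characteristic equation r² - 10r + 25 = 0 has discriminant (-10)² - 4·(25) = 0, so r = 5 is a repeated root.
Hence q_h = (C1 + C2*t)*exp(5*t).
Since exp(5*t) solves the homogeneous equation (r = 5 is a root of multiplicity 2), multiply the trial by t^2. Try q_p = A*t^2*exp(5*t). Substituting into the equation and dividing by exp(5*t) gives A = 3/2, so q_p = 3*t^2*exp(5*t)/2.
General solution: q = C1*exp(5*t) + 3*t^2*exp(5*t)/2 + C2*t*exp(5*t).
Apply the initial conditions: q(0) = C1 = -1 and q'(0) = C2 + 5*C1 = -5. Solving gives C1 = -1, C2 = 0.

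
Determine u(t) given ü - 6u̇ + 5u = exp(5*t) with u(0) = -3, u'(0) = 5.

Characteristic equation r² - 6r + 5 = 0 factors as (r - 5)(r - 1) = 0, so r = 5, 1.
Hence u_h = C1*exp(5*t) + C2*exp(t).
Since exp(5*t) solves the homogeneous equation (r = 5 is a root of multiplicity 1), multiply the trial by t. Try u_p = A*t*exp(5*t). Substituting into the equation and dividing by exp(5*t) gives A = 1/4, so u_p = t*exp(5*t)/4.
General solution: u = C1*exp(5*t) + C2*exp(t) + t*exp(5*t)/4.
Apply the initial conditions: u(0) = C1 + C2 = -3 and u'(0) = 1/4 + C2 + 5*C1 = 5. Solving gives C1 = 31/16, C2 = -79/16.

u = -79*exp(t)/16 + 31*exp(5*t)/16 + t*exp(5*t)/4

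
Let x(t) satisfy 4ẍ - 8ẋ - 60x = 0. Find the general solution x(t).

Divide through by 4: x'' - 2x' - 15x = 0.
Characteristic equation r² - 2r - 15 = 0 factors as (r + 3)(r - 5) = 0, so r = -3, 5.
Hence x_h = C1*exp(-3*t) + C2*exp(5*t).

x = C1*exp(-3*t) + C2*exp(5*t)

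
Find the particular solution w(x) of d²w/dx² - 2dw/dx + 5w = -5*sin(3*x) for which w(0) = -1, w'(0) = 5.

Characteristic equation r² - 2r + 5 = 0 has discriminant (-2)² - 4·(5) = -16 < 0, so r = 1 ± 2i.
Hence w_h = C1*cos(2*x)*exp(x) + C2*exp(x)*sin(2*x).
Try w_p = A*cos(3*x) + B*sin(3*x). Substituting and equating the coefficients of cos(3x) and sin(3x) gives A = -15/26, B = 5/13, so w_p = -15*cos(3*x)/26 + 5*sin(3*x)/13.
General solution: w = -15*cos(3*x)/26 + 5*sin(3*x)/13 + C1*cos(2*x)*exp(x) + C2*exp(x)*sin(2*x).
Apply the initial conditions: w(0) = -15/26 + C1 = -1 and w'(0) = 15/13 + C1 + 2*C2 = 5. Solving gives C1 = -11/26, C2 = 111/52.

w = -15*cos(3*x)/26 + 5*sin(3*x)/13 - 11*cos(2*x)*exp(x)/26 + 111*exp(x)*sin(2*x)/52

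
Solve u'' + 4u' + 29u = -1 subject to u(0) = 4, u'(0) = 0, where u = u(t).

Characteristic equation r² + 4r + 29 = 0 has discriminant (4)² - 4·(29) = -100 < 0, so r = -2 ± 5i.
Hence u_h = C1*cos(5*t)*exp(-2*t) + C2*exp(-2*t)*sin(5*t).
For the particular solution try u_p = A0. Substituting and matching coefficients of each power of t gives A0 = -1/29, so u_p = -1/29.
General solution: u = -1/29 + C1*cos(5*t)*exp(-2*t) + C2*exp(-2*t)*sin(5*t).
Apply the initial conditions: u(0) = -1/29 + C1 = 4 and u'(0) = -2*C1 + 5*C2 = 0. Solving gives C1 = 117/29, C2 = 234/145.

u = -1/29 + 117*cos(5*t)*exp(-2*t)/29 + 234*exp(-2*t)*sin(5*t)/145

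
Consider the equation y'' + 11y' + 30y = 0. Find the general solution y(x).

Characteristic equation r² + 11r + 30 = 0 factors as (r + 6)(r + 5) = 0, so r = -6, -5.
Hence y_h = C1*exp(-6*x) + C2*exp(-5*x).

y = C1*exp(-6*x) + C2*exp(-5*x)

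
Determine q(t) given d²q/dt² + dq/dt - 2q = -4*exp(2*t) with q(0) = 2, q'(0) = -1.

q = -exp(2*t) + 2*exp(-2*t)/3 + 7*exp(t)/3

Characteristic equation r² + r - 2 = 0 factors as (r - 1)(r + 2) = 0, so r = 1, -2.
Hence q_h = C1*exp(t) + C2*exp(-2*t).
Try q_p = A*exp(2*t). Substituting into the equation and dividing by exp(2*t) gives A = -1, so q_p = -exp(2*t).
General solution: q = -exp(2*t) + C1*exp(t) + C2*exp(-2*t).
Apply the initial conditions: q(0) = -1 + C1 + C2 = 2 and q'(0) = -2 + C1 - 2*C2 = -1. Solving gives C1 = 7/3, C2 = 2/3.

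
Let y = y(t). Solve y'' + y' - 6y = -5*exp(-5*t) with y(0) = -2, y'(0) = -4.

Characteristic equation r² + r - 6 = 0 factors as (r + 3)(r - 2) = 0, so r = -3, 2.
Hence y_h = C1*exp(-3*t) + C2*exp(2*t).
Try y_p = A*exp(-5*t). Substituting into the equation and dividing by exp(-5*t) gives A = -5/14, so y_p = -5*exp(-5*t)/14.
General solution: y = -5*exp(-5*t)/14 + C1*exp(-3*t) + C2*exp(2*t).
Apply the initial conditions: y(0) = -5/14 + C1 + C2 = -2 and y'(0) = 25/14 - 3*C1 + 2*C2 = -4. Solving gives C1 = 1/2, C2 = -15/7.

y = exp(-3*t)/2 - 15*exp(2*t)/7 - 5*exp(-5*t)/14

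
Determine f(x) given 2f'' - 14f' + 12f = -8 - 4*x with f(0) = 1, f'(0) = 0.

f = -19/18 - 31*exp(6*x)/90 - x/3 + 12*exp(x)/5

Divide through by 2: f'' - 7f' + 6f = -4 - 2*x.
Characteristic equation r² - 7r + 6 = 0 factors as (r - 1)(r - 6) = 0, so r = 1, 6.
Hence f_h = C1*exp(x) + C2*exp(6*x).
For the particular solution try f_p = A0 + A1*x. Substituting and matching coefficients of each power of x gives A0 = -19/18, A1 = -1/3, so f_p = -19/18 - x/3.
General solution: f = -19/18 - x/3 + C1*exp(x) + C2*exp(6*x).
Apply the initial conditions: f(0) = -19/18 + C1 + C2 = 1 and f'(0) = -1/3 + C1 + 6*C2 = 0. Solving gives C1 = 12/5, C2 = -31/90.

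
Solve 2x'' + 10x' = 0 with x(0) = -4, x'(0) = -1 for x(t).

Divide through by 2: x'' + 5x' = 0.
Characteristic equation r² + 5r = 0 factors as (r + 5)r = 0, so r = -5, 0.
Hence x_h = C1*exp(-5*t) + C2.
Apply the initial conditions: x(0) = C1 + C2 = -4 and x'(0) = -5*C1 = -1. Solving gives C1 = 1/5, C2 = -21/5.

x = -21/5 + exp(-5*t)/5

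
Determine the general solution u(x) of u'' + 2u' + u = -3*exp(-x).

u = C1*exp(-x) - 3*x**2*exp(-x)/2 + C2*x*exp(-x)

Characteristic equation r² + 2r + 1 = 0 has discriminant (2)² - 4·(1) = 0, so r = -1 is a repeated root.
Hence u_h = (C1 + C2*x)*exp(-x).
Since exp(-x) solves the homogeneous equation (r = -1 is a root of multiplicity 2), multiply the trial by x^2. Try u_p = A*x^2*exp(-x). Substituting into the equation and dividing by exp(-x) gives A = -3/2, so u_p = -3*x^2*exp(-x)/2.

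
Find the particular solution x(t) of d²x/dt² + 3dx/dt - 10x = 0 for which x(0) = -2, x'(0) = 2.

Characteristic equation r² + 3r - 10 = 0 factors as (r - 2)(r + 5) = 0, so r = 2, -5.
Hence x_h = C1*exp(2*t) + C2*exp(-5*t).
Apply the initial conditions: x(0) = C1 + C2 = -2 and x'(0) = -5*C2 + 2*C1 = 2. Solving gives C1 = -8/7, C2 = -6/7.

x = -8*exp(2*t)/7 - 6*exp(-5*t)/7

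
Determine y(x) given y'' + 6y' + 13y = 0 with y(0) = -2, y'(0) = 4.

y = -exp(-3*x)*sin(2*x) - 2*cos(2*x)*exp(-3*x)

Characteristic equation r² + 6r + 13 = 0 has discriminant (6)² - 4·(13) = -16 < 0, so r = -3 ± 2i.
Hence y_h = C1*cos(2*x)*exp(-3*x) + C2*exp(-3*x)*sin(2*x).
Apply the initial conditions: y(0) = C1 = -2 and y'(0) = -3*C1 + 2*C2 = 4. Solving gives C1 = -2, C2 = -1.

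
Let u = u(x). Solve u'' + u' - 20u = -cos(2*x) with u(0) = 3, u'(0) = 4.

Characteristic equation r² + r - 20 = 0 factors as (r - 4)(r + 5) = 0, so r = 4, -5.
Hence u_h = C1*exp(4*x) + C2*exp(-5*x).
Try u_p = A*cos(2*x) + B*sin(2*x). Substituting and equating the coefficients of cos(2x) and sin(2x) gives A = 6/145, B = -1/290, so u_p = -sin(2*x)/290 + 6*cos(2*x)/145.
General solution: u = -sin(2*x)/290 + 6*cos(2*x)/145 + C1*exp(4*x) + C2*exp(-5*x).
Apply the initial conditions: u(0) = 6/145 + C1 + C2 = 3 and u'(0) = -1/145 - 5*C2 + 4*C1 = 4. Solving gives C1 = 94/45, C2 = 227/261.

u = -sin(2*x)/290 + 6*cos(2*x)/145 + 94*exp(4*x)/45 + 227*exp(-5*x)/261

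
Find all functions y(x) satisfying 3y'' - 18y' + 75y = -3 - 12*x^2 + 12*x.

Divide through by 3: y'' - 6y' + 25y = -1 - 4*x^2 + 4*x.
Characteristic equation r² - 6r + 25 = 0 has discriminant (-6)² - 4·(25) = -64 < 0, so r = 3 ± 4i.
Hence y_h = C1*cos(4*x)*exp(3*x) + C2*exp(3*x)*sin(4*x).
For the particular solution try y_p = A0 + A1*x + A2*x^2. Substituting and matching coefficients of each power of x gives A0 = -113/15625, A1 = 52/625, A2 = -4/25, so y_p = -113/15625 - 4*x^2/25 + 52*x/625.

y = -113/15625 - 4*x**2/25 + 52*x/625 + C1*cos(4*x)*exp(3*x) + C2*exp(3*x)*sin(4*x)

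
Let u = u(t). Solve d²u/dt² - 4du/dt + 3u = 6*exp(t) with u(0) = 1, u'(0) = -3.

u = -exp(3*t)/2 + 3*exp(t)/2 - 3*t*exp(t)

Characteristic equation r² - 4r + 3 = 0 factors as (r - 3)(r - 1) = 0, so r = 3, 1.
Hence u_h = C1*exp(3*t) + C2*exp(t).
Since exp(t) solves the homogeneous equation (r = 1 is a root of multiplicity 1), multiply the trial by t. Try u_p = A*t*exp(t). Substituting into the equation and dividing by exp(t) gives A = -3, so u_p = -3*t*exp(t).
General solution: u = C1*exp(3*t) + C2*exp(t) - 3*t*exp(t).
Apply the initial conditions: u(0) = C1 + C2 = 1 and u'(0) = -3 + C2 + 3*C1 = -3. Solving gives C1 = -1/2, C2 = 3/2.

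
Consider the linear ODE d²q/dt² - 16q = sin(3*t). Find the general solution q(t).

Characteristic equation r² - 16 = 0 factors as (r - 4)(r + 4) = 0, so r = 4, -4.
Hence q_h = C1*exp(4*t) + C2*exp(-4*t).
Try q_p = A*cos(3*t) + B*sin(3*t). Substituting and equating the coefficients of cos(3t) and sin(3t) gives A = 0, B = -1/25, so q_p = -sin(3*t)/25.

q = -sin(3*t)/25 + C1*exp(4*t) + C2*exp(-4*t)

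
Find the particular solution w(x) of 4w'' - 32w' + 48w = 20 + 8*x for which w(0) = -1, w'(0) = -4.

Divide through by 4: w'' - 8w' + 12w = 5 + 2*x.
Characteristic equation r² - 8r + 12 = 0 factors as (r - 2)(r - 6) = 0, so r = 2, 6.
Hence w_h = C1*exp(2*x) + C2*exp(6*x).
For the particular solution try w_p = A0 + A1*x. Substituting and matching coefficients of each power of x gives A0 = 19/36, A1 = 1/6, so w_p = 19/36 + x/6.
General solution: w = 19/36 + x/6 + C1*exp(2*x) + C2*exp(6*x).
Apply the initial conditions: w(0) = 19/36 + C1 + C2 = -1 and w'(0) = 1/6 + 2*C1 + 6*C2 = -4. Solving gives C1 = -5/4, C2 = -5/18.

w = 19/36 - 5*exp(2*x)/4 - 5*exp(6*x)/18 + x/6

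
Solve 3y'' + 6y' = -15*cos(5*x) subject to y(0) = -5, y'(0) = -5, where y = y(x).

Divide through by 3: y'' + 2y' = -5*cos(5*x).
Characteristic equation r² + 2r = 0 factors as (r + 2)r = 0, so r = -2, 0.
Hence y_h = C1*exp(-2*x) + C2.
Try y_p = A*cos(5*x) + B*sin(5*x). Substituting and equating the coefficients of cos(5x) and sin(5x) gives A = 5/29, B = -2/29, so y_p = -2*sin(5*x)/29 + 5*cos(5*x)/29.
General solution: y = C2 - 2*sin(5*x)/29 + 5*cos(5*x)/29 + C1*exp(-2*x).
Apply the initial conditions: y(0) = 5/29 + C1 + C2 = -5 and y'(0) = -10/29 - 2*C1 = -5. Solving gives C1 = 135/58, C2 = -15/2.

y = -15/2 - 2*sin(5*x)/29 + 5*cos(5*x)/29 + 135*exp(-2*x)/58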